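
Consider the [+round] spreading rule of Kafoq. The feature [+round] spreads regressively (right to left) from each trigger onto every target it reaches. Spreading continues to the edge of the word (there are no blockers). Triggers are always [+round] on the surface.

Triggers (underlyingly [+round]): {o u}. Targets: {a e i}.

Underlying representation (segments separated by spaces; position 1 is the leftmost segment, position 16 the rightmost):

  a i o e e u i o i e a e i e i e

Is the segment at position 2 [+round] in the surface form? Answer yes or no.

From /o/ at 3 leftward: 2 /i/ → [+round]; 1 /a/ → [+round]; word edge.
From /u/ at 6 leftward: 5 /e/ → [+round]; 4 /e/ → [+round]; 3 /o/ is itself a trigger — this domain ends here.
From /o/ at 8 leftward: 7 /i/ → [+round]; 6 /u/ is itself a trigger — this domain ends here.
Targets with no active source: positions 9 10 11 12 13 14 15 16 stay [-round].
[+round] positions on the surface: 1 2 3 4 5 6 7 8.

yes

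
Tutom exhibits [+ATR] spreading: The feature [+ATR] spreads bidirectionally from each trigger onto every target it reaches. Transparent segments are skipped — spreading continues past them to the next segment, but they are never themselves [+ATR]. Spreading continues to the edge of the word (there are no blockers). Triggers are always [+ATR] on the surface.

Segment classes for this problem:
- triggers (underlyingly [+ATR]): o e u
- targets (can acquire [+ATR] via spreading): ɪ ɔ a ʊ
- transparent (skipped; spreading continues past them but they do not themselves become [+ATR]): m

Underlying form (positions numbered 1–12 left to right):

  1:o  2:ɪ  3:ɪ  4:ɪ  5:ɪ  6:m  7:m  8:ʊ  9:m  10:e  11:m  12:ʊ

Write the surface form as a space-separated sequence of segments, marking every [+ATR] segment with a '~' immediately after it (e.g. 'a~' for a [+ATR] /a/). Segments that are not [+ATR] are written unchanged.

From /o/ at 1 rightward: 2 /ɪ/ → [+ATR]; 3 /ɪ/ → [+ATR]; 4 /ɪ/ → [+ATR]; 5 /ɪ/ → [+ATR]; 6 /m/ transparent; 7 /m/ transparent; 8 /ʊ/ → [+ATR]; 9 /m/ transparent; 10 /e/ is itself a trigger — this domain ends here.
From /o/ at 1 leftward: word edge.
From /e/ at 10 rightward: 11 /m/ transparent; 12 /ʊ/ → [+ATR]; word edge.
From /e/ at 10 leftward: 9 /m/ transparent; 8 /ʊ/ → [+ATR]; 7 /m/ transparent; 6 /m/ transparent; 5 /ɪ/ → [+ATR]; 4 /ɪ/ → [+ATR]; 3 /ɪ/ → [+ATR]; 2 /ɪ/ → [+ATR]; 1 /o/ is itself a trigger — this domain ends here.
[+ATR] positions on the surface: 1 2 3 4 5 8 10 12.

o~ ɪ~ ɪ~ ɪ~ ɪ~ m m ʊ~ m e~ m ʊ~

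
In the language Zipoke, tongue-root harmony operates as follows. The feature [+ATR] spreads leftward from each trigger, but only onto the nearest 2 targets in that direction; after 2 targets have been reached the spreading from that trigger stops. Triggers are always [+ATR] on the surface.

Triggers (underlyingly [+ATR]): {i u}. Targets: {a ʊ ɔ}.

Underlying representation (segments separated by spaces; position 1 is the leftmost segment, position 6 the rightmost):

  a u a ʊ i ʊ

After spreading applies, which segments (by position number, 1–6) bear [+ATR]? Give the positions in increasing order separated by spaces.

1 2 3 4 5

From /u/ at 2 leftward: 1 /a/ → [+ATR]; word edge.
From /i/ at 5 leftward: 4 /ʊ/ → [+ATR]; 3 /a/ → [+ATR]; bound reached.
Target with no active source: position 6 stays [-ATR].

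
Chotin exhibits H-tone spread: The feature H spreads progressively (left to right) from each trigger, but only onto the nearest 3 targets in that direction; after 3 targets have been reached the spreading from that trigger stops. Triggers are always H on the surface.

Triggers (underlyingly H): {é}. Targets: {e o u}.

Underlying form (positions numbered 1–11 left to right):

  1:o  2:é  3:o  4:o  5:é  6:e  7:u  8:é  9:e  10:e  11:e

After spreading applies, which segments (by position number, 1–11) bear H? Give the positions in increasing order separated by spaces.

From /é/ at 2 rightward: 3 /o/ → H; 4 /o/ → H; 5 /é/ is itself a trigger — this domain ends here.
From /é/ at 5 rightward: 6 /e/ → H; 7 /u/ → H; 8 /é/ is itself a trigger — this domain ends here.
From /é/ at 8 rightward: 9 /e/ → H; 10 /e/ → H; 11 /e/ → H; bound reached.
Target with no active source: position 1 stays [-high tone].

2 3 4 5 6 7 8 9 10 11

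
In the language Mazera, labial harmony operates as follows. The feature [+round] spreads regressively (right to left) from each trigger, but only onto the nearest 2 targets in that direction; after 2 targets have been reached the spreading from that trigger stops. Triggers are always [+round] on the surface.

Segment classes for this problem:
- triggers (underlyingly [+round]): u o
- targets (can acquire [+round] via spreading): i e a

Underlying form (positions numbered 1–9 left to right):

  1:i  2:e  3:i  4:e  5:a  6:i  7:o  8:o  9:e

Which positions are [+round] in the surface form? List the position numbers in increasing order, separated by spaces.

5 6 7 8

From /o/ at 7 leftward: 6 /i/ → [+round]; 5 /a/ → [+round]; bound reached.
From /o/ at 8 leftward: 7 /o/ is itself a trigger — this domain ends here.
Targets with no active source: positions 1 2 3 4 9 stay [-round].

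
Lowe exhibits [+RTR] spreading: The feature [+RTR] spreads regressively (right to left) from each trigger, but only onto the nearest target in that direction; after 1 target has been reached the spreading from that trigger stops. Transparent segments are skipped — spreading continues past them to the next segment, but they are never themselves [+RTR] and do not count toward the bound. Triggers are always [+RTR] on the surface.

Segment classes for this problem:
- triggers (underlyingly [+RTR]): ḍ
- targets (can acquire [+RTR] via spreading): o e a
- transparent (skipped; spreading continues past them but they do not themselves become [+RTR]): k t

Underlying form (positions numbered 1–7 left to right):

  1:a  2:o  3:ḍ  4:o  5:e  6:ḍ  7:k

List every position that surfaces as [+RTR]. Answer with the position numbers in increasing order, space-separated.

2 3 5 6

From /ḍ/ at 3 leftward: 2 /o/ → [+RTR]; bound reached.
From /ḍ/ at 6 leftward: 5 /e/ → [+RTR]; bound reached.
Targets with no active source: positions 1 4 stay [-emphatic].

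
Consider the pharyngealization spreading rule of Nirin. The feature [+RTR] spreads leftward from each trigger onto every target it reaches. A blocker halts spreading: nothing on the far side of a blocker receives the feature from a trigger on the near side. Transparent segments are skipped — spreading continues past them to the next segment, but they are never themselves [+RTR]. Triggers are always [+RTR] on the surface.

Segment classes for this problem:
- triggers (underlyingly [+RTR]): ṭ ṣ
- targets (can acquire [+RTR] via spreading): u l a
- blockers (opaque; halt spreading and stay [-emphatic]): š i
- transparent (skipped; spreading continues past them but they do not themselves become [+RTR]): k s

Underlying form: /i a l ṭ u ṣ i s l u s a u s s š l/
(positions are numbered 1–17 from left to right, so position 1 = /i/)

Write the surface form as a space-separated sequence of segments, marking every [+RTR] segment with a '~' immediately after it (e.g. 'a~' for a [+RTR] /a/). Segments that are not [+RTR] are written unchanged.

i a~ l~ ṭ~ u~ ṣ~ i s l u s a u s s š l

From /ṭ/ at 4 leftward: 3 /l/ → [+RTR]; 2 /a/ → [+RTR]; 1 /i/ blocks.
From /ṣ/ at 6 leftward: 5 /u/ → [+RTR]; 4 /ṭ/ is itself a trigger — this domain ends here.
Targets with no active source: positions 9 10 12 13 17 stay [-emphatic].
[+RTR] positions on the surface: 2 3 4 5 6.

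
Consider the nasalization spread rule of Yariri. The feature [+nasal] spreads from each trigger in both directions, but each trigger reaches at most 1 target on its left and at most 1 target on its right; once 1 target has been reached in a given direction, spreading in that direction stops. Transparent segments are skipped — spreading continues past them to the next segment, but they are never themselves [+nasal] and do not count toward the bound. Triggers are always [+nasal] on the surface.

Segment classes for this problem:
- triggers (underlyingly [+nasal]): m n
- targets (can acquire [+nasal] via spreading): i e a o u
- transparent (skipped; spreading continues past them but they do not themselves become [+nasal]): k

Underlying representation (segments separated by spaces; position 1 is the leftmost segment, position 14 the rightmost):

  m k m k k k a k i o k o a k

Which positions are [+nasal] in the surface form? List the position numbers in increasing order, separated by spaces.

From /m/ at 1 rightward: 2 /k/ transparent; 3 /m/ is itself a trigger — this domain ends here.
From /m/ at 1 leftward: word edge.
From /m/ at 3 rightward: 4 /k/ transparent; 5 /k/ transparent; 6 /k/ transparent; 7 /a/ → [+nasal]; bound reached.
From /m/ at 3 leftward: 2 /k/ transparent; 1 /m/ is itself a trigger — this domain ends here.
Targets with no active source: positions 9 10 12 13 stay [-nasal].

1 3 7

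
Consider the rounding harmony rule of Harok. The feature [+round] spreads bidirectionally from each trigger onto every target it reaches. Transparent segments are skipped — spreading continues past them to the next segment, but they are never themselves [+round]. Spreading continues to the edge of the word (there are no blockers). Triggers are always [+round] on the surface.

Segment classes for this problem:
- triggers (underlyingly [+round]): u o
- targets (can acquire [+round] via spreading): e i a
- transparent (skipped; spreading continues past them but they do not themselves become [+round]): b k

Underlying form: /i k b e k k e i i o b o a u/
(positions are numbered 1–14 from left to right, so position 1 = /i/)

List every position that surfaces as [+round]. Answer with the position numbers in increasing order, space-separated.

From /o/ at 10 rightward: 11 /b/ transparent; 12 /o/ is itself a trigger — this domain ends here.
From /o/ at 10 leftward: 9 /i/ → [+round]; 8 /i/ → [+round]; 7 /e/ → [+round]; 6 /k/ transparent; 5 /k/ transparent; 4 /e/ → [+round]; 3 /b/ transparent; 2 /k/ transparent; 1 /i/ → [+round]; word edge.
From /o/ at 12 rightward: 13 /a/ → [+round]; 14 /u/ is itself a trigger — this domain ends here.
From /o/ at 12 leftward: 11 /b/ transparent; 10 /o/ is itself a trigger — this domain ends here.
From /u/ at 14 rightward: word edge.
From /u/ at 14 leftward: 13 /a/ → [+round]; 12 /o/ is itself a trigger — this domain ends here.

1 4 7 8 9 10 12 13 14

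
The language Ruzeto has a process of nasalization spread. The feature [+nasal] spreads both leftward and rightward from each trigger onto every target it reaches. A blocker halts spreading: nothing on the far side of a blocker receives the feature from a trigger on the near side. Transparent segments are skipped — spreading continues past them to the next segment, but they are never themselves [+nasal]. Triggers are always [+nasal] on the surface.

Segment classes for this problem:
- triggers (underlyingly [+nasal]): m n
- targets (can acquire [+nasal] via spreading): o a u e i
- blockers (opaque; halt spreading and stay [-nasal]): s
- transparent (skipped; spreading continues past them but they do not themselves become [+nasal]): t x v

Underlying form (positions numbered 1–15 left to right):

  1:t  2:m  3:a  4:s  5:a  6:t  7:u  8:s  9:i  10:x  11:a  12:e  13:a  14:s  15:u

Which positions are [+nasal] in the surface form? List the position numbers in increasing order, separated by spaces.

From /m/ at 2 rightward: 3 /a/ → [+nasal]; 4 /s/ blocks.
From /m/ at 2 leftward: 1 /t/ transparent; word edge.
Targets with no active source: positions 5 7 9 11 12 13 15 stay [-nasal].

2 3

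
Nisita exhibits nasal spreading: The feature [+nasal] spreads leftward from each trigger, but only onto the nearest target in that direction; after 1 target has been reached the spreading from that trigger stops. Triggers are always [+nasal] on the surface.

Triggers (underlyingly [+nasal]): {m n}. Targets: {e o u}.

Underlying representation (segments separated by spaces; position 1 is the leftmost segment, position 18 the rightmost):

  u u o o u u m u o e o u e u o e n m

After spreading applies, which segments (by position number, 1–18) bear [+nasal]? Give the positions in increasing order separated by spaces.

6 7 16 17 18

From /m/ at 7 leftward: 6 /u/ → [+nasal]; bound reached.
From /n/ at 17 leftward: 16 /e/ → [+nasal]; bound reached.
From /m/ at 18 leftward: 17 /n/ is itself a trigger — this domain ends here.
Targets with no active source: positions 1 2 3 4 5 8 9 10 11 12 13 14 15 stay [-nasal].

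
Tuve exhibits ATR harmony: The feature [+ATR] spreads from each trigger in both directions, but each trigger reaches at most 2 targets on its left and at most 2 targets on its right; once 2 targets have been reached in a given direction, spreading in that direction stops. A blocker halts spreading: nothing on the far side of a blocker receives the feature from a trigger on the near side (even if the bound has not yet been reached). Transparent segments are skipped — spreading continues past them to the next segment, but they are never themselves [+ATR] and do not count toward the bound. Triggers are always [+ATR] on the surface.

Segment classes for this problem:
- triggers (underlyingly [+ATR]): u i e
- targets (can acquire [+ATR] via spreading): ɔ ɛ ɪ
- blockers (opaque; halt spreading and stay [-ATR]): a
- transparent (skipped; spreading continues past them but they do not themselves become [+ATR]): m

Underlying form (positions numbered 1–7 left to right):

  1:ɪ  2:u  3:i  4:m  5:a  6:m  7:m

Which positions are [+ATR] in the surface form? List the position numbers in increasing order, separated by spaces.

1 2 3

From /u/ at 2 rightward: 3 /i/ is itself a trigger — this domain ends here.
From /u/ at 2 leftward: 1 /ɪ/ → [+ATR]; word edge.
From /i/ at 3 rightward: 4 /m/ transparent; 5 /a/ blocks.
From /i/ at 3 leftward: 2 /u/ is itself a trigger — this domain ends here.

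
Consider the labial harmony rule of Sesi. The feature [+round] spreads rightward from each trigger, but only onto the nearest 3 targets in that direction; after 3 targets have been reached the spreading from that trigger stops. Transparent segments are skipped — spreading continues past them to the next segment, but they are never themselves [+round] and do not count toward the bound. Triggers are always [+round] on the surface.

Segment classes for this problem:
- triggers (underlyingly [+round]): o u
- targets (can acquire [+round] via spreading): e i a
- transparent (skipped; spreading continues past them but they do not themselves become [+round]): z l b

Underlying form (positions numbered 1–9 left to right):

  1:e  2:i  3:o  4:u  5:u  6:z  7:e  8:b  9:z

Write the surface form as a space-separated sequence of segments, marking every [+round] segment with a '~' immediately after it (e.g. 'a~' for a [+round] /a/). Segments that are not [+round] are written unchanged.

From /o/ at 3 rightward: 4 /u/ is itself a trigger — this domain ends here.
From /u/ at 4 rightward: 5 /u/ is itself a trigger — this domain ends here.
From /u/ at 5 rightward: 6 /z/ transparent; 7 /e/ → [+round]; 8 /b/ transparent; 9 /z/ transparent; word edge.
Targets with no active source: positions 1 2 stay [-round].
[+round] positions on the surface: 3 4 5 7.

e i o~ u~ u~ z e~ b z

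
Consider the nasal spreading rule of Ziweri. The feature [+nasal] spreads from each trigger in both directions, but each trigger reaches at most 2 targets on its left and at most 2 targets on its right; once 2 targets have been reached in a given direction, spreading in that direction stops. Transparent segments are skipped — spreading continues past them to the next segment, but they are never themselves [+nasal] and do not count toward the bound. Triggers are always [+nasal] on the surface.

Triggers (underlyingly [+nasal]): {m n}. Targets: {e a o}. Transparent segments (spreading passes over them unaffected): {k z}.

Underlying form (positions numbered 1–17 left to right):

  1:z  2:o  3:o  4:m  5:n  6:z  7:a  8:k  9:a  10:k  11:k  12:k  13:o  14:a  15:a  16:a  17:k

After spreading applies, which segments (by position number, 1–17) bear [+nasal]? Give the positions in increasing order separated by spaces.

2 3 4 5 7 9

From /m/ at 4 rightward: 5 /n/ is itself a trigger — this domain ends here.
From /m/ at 4 leftward: 3 /o/ → [+nasal]; 2 /o/ → [+nasal]; bound reached.
From /n/ at 5 rightward: 6 /z/ transparent; 7 /a/ → [+nasal]; 8 /k/ transparent; 9 /a/ → [+nasal]; bound reached.
From /n/ at 5 leftward: 4 /m/ is itself a trigger — this domain ends here.
Targets with no active source: positions 13 14 15 16 stay [-nasal].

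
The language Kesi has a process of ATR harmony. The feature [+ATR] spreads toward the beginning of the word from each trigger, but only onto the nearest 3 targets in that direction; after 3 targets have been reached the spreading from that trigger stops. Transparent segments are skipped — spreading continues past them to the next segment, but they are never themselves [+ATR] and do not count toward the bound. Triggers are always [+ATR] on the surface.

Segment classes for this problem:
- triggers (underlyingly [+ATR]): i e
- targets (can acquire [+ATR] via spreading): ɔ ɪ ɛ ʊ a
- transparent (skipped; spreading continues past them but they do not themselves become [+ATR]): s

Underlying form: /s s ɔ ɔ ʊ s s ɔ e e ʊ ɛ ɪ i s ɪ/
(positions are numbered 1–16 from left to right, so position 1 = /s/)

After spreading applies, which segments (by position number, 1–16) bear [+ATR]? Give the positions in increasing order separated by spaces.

From /e/ at 9 leftward: 8 /ɔ/ → [+ATR]; 7 /s/ transparent; 6 /s/ transparent; 5 /ʊ/ → [+ATR]; 4 /ɔ/ → [+ATR]; bound reached.
From /e/ at 10 leftward: 9 /e/ is itself a trigger — this domain ends here.
From /i/ at 14 leftward: 13 /ɪ/ → [+ATR]; 12 /ɛ/ → [+ATR]; 11 /ʊ/ → [+ATR]; bound reached.
Targets with no active source: positions 3 16 stay [-ATR].

4 5 8 9 10 11 12 13 14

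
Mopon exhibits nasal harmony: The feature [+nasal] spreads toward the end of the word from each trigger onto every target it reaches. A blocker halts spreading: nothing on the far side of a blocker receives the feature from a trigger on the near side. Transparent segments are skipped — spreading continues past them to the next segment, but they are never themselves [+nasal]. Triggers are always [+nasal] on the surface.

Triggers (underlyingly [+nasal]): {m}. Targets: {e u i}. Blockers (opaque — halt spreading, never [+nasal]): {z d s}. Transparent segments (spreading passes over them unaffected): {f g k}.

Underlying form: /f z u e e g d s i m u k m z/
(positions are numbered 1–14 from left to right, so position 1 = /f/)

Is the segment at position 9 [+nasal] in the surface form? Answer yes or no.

no

From /m/ at 10 rightward: 11 /u/ → [+nasal]; 12 /k/ transparent; 13 /m/ is itself a trigger — this domain ends here.
From /m/ at 13 rightward: 14 /z/ blocks.
Targets with no active source: positions 3 4 5 9 stay [-nasal].
[+nasal] positions on the surface: 10 11 13.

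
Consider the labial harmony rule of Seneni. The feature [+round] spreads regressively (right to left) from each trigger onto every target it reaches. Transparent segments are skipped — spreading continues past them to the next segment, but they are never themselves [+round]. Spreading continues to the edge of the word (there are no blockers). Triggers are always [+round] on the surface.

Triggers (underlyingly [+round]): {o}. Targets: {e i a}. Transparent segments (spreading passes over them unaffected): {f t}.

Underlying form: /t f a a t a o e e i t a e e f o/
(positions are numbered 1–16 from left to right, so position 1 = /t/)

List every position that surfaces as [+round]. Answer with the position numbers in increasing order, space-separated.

From /o/ at 7 leftward: 6 /a/ → [+round]; 5 /t/ transparent; 4 /a/ → [+round]; 3 /a/ → [+round]; 2 /f/ transparent; 1 /t/ transparent; word edge.
From /o/ at 16 leftward: 15 /f/ transparent; 14 /e/ → [+round]; 13 /e/ → [+round]; 12 /a/ → [+round]; 11 /t/ transparent; 10 /i/ → [+round]; 9 /e/ → [+round]; 8 /e/ → [+round]; 7 /o/ is itself a trigger — this domain ends here.

3 4 6 7 8 9 10 12 13 14 16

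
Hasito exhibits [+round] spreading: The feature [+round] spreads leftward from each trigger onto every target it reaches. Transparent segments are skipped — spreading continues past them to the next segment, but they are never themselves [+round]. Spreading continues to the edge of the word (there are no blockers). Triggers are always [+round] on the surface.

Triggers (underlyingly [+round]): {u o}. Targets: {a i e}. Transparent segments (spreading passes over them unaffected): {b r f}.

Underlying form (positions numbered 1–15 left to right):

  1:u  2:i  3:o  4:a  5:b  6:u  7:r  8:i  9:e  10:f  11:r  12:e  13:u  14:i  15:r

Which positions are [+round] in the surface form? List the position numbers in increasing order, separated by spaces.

From /u/ at 1 leftward: word edge.
From /o/ at 3 leftward: 2 /i/ → [+round]; 1 /u/ is itself a trigger — this domain ends here.
From /u/ at 6 leftward: 5 /b/ transparent; 4 /a/ → [+round]; 3 /o/ is itself a trigger — this domain ends here.
From /u/ at 13 leftward: 12 /e/ → [+round]; 11 /r/ transparent; 10 /f/ transparent; 9 /e/ → [+round]; 8 /i/ → [+round]; 7 /r/ transparent; 6 /u/ is itself a trigger — this domain ends here.
Target with no active source: position 14 stays [-round].

1 2 3 4 6 8 9 12 13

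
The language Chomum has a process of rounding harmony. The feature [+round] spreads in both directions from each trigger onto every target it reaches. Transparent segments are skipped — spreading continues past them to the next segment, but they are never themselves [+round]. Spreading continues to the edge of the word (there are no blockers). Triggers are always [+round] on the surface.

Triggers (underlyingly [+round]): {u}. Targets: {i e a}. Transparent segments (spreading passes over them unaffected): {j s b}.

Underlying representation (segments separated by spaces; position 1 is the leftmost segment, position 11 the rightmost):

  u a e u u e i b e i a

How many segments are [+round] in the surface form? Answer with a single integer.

From /u/ at 1 rightward: 2 /a/ → [+round]; 3 /e/ → [+round]; 4 /u/ is itself a trigger — this domain ends here.
From /u/ at 1 leftward: word edge.
From /u/ at 4 rightward: 5 /u/ is itself a trigger — this domain ends here.
From /u/ at 4 leftward: 3 /e/ → [+round]; 2 /a/ → [+round]; 1 /u/ is itself a trigger — this domain ends here.
From /u/ at 5 rightward: 6 /e/ → [+round]; 7 /i/ → [+round]; 8 /b/ transparent; 9 /e/ → [+round]; 10 /i/ → [+round]; 11 /a/ → [+round]; word edge.
From /u/ at 5 leftward: 4 /u/ is itself a trigger — this domain ends here.
[+round] positions on the surface: 1 2 3 4 5 6 7 9 10 11.

10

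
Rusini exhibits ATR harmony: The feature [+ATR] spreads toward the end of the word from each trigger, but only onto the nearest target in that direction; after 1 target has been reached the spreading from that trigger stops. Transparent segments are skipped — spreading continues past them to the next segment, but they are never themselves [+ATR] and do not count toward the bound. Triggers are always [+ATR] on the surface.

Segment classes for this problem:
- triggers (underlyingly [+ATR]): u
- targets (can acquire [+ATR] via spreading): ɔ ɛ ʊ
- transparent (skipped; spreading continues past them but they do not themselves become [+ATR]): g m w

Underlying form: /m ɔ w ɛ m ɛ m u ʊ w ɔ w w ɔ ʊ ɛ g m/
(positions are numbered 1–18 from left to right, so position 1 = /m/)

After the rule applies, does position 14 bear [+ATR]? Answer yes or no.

no

From /u/ at 8 rightward: 9 /ʊ/ → [+ATR]; bound reached.
Targets with no active source: positions 2 4 6 11 14 15 16 stay [-ATR].
[+ATR] positions on the surface: 8 9.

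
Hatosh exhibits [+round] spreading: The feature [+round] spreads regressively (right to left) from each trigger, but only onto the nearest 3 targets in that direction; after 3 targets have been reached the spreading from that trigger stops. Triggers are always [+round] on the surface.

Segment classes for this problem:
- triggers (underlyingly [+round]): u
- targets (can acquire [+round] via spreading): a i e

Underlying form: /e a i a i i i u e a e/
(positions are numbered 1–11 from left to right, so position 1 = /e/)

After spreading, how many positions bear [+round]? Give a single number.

4

From /u/ at 8 leftward: 7 /i/ → [+round]; 6 /i/ → [+round]; 5 /i/ → [+round]; bound reached.
Targets with no active source: positions 1 2 3 4 9 10 11 stay [-round].
[+round] positions on the surface: 5 6 7 8.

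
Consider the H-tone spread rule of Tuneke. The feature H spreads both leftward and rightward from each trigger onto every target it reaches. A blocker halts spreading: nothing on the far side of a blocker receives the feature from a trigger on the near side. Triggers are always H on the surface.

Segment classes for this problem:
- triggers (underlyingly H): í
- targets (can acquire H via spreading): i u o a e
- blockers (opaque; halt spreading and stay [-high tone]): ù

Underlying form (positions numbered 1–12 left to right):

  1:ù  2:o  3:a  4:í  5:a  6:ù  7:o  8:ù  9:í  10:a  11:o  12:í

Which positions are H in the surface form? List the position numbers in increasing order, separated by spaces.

2 3 4 5 9 10 11 12

From /í/ at 4 rightward: 5 /a/ → H; 6 /ù/ blocks.
From /í/ at 4 leftward: 3 /a/ → H; 2 /o/ → H; 1 /ù/ blocks.
From /í/ at 9 rightward: 10 /a/ → H; 11 /o/ → H; 12 /í/ is itself a trigger — this domain ends here.
From /í/ at 9 leftward: 8 /ù/ blocks.
From /í/ at 12 rightward: word edge.
From /í/ at 12 leftward: 11 /o/ → H; 10 /a/ → H; 9 /í/ is itself a trigger — this domain ends here.
Target with no active source: position 7 stays [-high tone].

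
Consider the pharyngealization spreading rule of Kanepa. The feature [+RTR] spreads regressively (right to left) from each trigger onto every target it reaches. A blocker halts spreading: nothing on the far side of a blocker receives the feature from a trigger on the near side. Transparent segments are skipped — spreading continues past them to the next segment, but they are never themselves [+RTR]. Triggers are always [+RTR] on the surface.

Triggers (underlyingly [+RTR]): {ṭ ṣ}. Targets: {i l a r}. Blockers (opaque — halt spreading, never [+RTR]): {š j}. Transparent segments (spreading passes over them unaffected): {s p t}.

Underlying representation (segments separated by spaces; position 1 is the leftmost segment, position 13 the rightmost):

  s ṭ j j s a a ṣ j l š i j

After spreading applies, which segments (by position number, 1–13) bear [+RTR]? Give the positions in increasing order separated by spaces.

From /ṭ/ at 2 leftward: 1 /s/ transparent; word edge.
From /ṣ/ at 8 leftward: 7 /a/ → [+RTR]; 6 /a/ → [+RTR]; 5 /s/ transparent; 4 /j/ blocks.
Targets with no active source: positions 10 12 stay [-emphatic].

2 6 7 8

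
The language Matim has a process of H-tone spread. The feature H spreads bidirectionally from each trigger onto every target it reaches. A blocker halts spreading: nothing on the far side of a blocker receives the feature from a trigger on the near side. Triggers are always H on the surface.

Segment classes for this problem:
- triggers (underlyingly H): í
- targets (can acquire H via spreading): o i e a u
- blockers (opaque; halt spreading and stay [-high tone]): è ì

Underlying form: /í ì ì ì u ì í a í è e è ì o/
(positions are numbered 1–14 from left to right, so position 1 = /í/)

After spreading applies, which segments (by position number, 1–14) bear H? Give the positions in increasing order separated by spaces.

From /í/ at 1 rightward: 2 /ì/ blocks.
From /í/ at 1 leftward: word edge.
From /í/ at 7 rightward: 8 /a/ → H; 9 /í/ is itself a trigger — this domain ends here.
From /í/ at 7 leftward: 6 /ì/ blocks.
From /í/ at 9 rightward: 10 /è/ blocks.
From /í/ at 9 leftward: 8 /a/ → H; 7 /í/ is itself a trigger — this domain ends here.
Targets with no active source: positions 5 11 14 stay [-high tone].

1 7 8 9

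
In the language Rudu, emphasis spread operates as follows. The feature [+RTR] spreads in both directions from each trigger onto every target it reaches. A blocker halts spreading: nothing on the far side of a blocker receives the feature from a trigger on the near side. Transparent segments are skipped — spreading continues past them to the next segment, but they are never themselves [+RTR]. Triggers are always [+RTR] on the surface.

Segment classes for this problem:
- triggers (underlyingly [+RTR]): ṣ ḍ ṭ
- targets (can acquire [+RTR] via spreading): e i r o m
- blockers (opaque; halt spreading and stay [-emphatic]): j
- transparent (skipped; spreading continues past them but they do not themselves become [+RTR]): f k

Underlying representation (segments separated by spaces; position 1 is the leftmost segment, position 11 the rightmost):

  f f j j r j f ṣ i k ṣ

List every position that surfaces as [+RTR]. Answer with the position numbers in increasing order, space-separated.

From /ṣ/ at 8 rightward: 9 /i/ → [+RTR]; 10 /k/ transparent; 11 /ṣ/ is itself a trigger — this domain ends here.
From /ṣ/ at 8 leftward: 7 /f/ transparent; 6 /j/ blocks.
From /ṣ/ at 11 rightward: word edge.
From /ṣ/ at 11 leftward: 10 /k/ transparent; 9 /i/ → [+RTR]; 8 /ṣ/ is itself a trigger — this domain ends here.
Target with no active source: position 5 stays [-emphatic].

8 9 11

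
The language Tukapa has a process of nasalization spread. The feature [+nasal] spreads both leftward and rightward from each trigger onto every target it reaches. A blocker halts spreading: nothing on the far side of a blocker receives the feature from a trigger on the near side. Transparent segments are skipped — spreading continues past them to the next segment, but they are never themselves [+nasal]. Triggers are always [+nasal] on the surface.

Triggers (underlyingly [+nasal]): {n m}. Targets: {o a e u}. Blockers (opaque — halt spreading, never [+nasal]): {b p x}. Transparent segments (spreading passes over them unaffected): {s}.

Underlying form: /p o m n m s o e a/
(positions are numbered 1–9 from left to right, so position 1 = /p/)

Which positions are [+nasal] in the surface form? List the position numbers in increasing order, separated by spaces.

2 3 4 5 7 8 9

From /m/ at 3 rightward: 4 /n/ is itself a trigger — this domain ends here.
From /m/ at 3 leftward: 2 /o/ → [+nasal]; 1 /p/ blocks.
From /n/ at 4 rightward: 5 /m/ is itself a trigger — this domain ends here.
From /n/ at 4 leftward: 3 /m/ is itself a trigger — this domain ends here.
From /m/ at 5 rightward: 6 /s/ transparent; 7 /o/ → [+nasal]; 8 /e/ → [+nasal]; 9 /a/ → [+nasal]; word edge.
From /m/ at 5 leftward: 4 /n/ is itself a trigger — this domain ends here.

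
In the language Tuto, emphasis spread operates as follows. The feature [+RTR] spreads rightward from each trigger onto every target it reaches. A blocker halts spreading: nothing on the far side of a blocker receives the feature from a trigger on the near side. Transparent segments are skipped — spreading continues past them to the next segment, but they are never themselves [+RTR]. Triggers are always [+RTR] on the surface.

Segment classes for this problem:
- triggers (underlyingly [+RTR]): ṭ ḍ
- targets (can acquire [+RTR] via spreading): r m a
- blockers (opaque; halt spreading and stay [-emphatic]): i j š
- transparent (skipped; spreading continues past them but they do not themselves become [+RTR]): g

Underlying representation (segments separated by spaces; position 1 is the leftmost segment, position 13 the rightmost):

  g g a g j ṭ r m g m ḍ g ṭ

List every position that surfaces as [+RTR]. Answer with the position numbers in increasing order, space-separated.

From /ṭ/ at 6 rightward: 7 /r/ → [+RTR]; 8 /m/ → [+RTR]; 9 /g/ transparent; 10 /m/ → [+RTR]; 11 /ḍ/ is itself a trigger — this domain ends here.
From /ḍ/ at 11 rightward: 12 /g/ transparent; 13 /ṭ/ is itself a trigger — this domain ends here.
From /ṭ/ at 13 rightward: word edge.
Target with no active source: position 3 stays [-emphatic].

6 7 8 10 11 13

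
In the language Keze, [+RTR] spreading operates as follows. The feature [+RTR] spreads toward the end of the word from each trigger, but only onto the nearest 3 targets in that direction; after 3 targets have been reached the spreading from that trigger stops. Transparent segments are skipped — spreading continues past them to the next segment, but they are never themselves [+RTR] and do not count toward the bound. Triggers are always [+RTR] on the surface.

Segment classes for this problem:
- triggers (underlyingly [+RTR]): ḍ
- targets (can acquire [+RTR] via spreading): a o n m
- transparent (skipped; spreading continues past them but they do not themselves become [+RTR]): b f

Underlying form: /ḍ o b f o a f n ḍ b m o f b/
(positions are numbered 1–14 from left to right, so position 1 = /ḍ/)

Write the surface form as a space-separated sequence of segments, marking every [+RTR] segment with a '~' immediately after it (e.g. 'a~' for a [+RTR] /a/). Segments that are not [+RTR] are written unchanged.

ḍ~ o~ b f o~ a~ f n ḍ~ b m~ o~ f b

From /ḍ/ at 1 rightward: 2 /o/ → [+RTR]; 3 /b/ transparent; 4 /f/ transparent; 5 /o/ → [+RTR]; 6 /a/ → [+RTR]; bound reached.
From /ḍ/ at 9 rightward: 10 /b/ transparent; 11 /m/ → [+RTR]; 12 /o/ → [+RTR]; 13 /f/ transparent; 14 /b/ transparent; word edge.
Target with no active source: position 8 stays [-emphatic].
[+RTR] positions on the surface: 1 2 5 6 9 11 12.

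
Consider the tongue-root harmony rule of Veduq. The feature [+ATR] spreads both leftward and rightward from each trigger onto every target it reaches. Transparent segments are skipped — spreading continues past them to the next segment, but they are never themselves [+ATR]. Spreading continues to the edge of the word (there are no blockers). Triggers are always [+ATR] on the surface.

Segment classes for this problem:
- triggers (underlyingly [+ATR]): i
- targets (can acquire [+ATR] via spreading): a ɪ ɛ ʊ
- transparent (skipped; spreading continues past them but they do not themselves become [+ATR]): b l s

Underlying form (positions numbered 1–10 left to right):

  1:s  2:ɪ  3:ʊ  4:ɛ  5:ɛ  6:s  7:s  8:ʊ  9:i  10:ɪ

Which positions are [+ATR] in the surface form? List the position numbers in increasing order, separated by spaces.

2 3 4 5 8 9 10

From /i/ at 9 rightward: 10 /ɪ/ → [+ATR]; word edge.
From /i/ at 9 leftward: 8 /ʊ/ → [+ATR]; 7 /s/ transparent; 6 /s/ transparent; 5 /ɛ/ → [+ATR]; 4 /ɛ/ → [+ATR]; 3 /ʊ/ → [+ATR]; 2 /ɪ/ → [+ATR]; 1 /s/ transparent; word edge.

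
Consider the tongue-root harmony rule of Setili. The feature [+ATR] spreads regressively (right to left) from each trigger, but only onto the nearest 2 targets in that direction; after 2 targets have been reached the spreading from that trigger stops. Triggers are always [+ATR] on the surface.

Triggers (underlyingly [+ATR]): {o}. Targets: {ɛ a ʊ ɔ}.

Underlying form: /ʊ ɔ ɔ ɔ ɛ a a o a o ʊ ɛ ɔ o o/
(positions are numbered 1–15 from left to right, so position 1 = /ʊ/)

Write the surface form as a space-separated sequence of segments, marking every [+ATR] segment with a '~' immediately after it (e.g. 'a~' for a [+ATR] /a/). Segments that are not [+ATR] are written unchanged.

From /o/ at 8 leftward: 7 /a/ → [+ATR]; 6 /a/ → [+ATR]; bound reached.
From /o/ at 10 leftward: 9 /a/ → [+ATR]; 8 /o/ is itself a trigger — this domain ends here.
From /o/ at 14 leftward: 13 /ɔ/ → [+ATR]; 12 /ɛ/ → [+ATR]; bound reached.
From /o/ at 15 leftward: 14 /o/ is itself a trigger — this domain ends here.
Targets with no active source: positions 1 2 3 4 5 11 stay [-ATR].
[+ATR] positions on the surface: 6 7 8 9 10 12 13 14 15.

ʊ ɔ ɔ ɔ ɛ a~ a~ o~ a~ o~ ʊ ɛ~ ɔ~ o~ o~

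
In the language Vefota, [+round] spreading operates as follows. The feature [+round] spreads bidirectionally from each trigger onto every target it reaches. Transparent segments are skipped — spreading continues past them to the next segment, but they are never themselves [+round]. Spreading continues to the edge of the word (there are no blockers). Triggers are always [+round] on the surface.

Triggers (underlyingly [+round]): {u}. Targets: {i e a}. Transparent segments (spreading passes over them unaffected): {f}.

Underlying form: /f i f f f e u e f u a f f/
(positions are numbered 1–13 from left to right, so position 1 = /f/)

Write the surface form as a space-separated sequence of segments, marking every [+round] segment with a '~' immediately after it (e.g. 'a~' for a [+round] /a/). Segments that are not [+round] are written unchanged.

From /u/ at 7 rightward: 8 /e/ → [+round]; 9 /f/ transparent; 10 /u/ is itself a trigger — this domain ends here.
From /u/ at 7 leftward: 6 /e/ → [+round]; 5 /f/ transparent; 4 /f/ transparent; 3 /f/ transparent; 2 /i/ → [+round]; 1 /f/ transparent; word edge.
From /u/ at 10 rightward: 11 /a/ → [+round]; 12 /f/ transparent; 13 /f/ transparent; word edge.
From /u/ at 10 leftward: 9 /f/ transparent; 8 /e/ → [+round]; 7 /u/ is itself a trigger — this domain ends here.
[+round] positions on the surface: 2 6 7 8 10 11.

f i~ f f f e~ u~ e~ f u~ a~ f f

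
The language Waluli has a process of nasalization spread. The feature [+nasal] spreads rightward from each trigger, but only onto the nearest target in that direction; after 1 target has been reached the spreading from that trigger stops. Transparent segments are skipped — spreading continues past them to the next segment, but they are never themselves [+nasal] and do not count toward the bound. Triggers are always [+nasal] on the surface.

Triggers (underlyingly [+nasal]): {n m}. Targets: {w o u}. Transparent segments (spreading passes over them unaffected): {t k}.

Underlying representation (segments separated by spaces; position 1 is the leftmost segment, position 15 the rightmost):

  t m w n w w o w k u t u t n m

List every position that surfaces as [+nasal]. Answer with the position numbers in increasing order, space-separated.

2 3 4 5 14 15

From /m/ at 2 rightward: 3 /w/ → [+nasal]; bound reached.
From /n/ at 4 rightward: 5 /w/ → [+nasal]; bound reached.
From /n/ at 14 rightward: 15 /m/ is itself a trigger — this domain ends here.
From /m/ at 15 rightward: word edge.
Targets with no active source: positions 6 7 8 10 12 stay [-nasal].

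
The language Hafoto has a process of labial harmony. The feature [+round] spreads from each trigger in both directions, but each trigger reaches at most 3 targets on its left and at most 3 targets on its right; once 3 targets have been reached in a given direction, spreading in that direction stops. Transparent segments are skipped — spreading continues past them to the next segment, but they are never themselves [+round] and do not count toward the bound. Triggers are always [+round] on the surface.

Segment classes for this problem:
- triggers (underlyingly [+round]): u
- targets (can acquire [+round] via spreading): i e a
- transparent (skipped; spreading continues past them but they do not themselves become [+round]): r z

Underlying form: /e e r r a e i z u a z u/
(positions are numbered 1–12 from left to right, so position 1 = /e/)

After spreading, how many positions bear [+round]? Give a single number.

From /u/ at 9 rightward: 10 /a/ → [+round]; 11 /z/ transparent; 12 /u/ is itself a trigger — this domain ends here.
From /u/ at 9 leftward: 8 /z/ transparent; 7 /i/ → [+round]; 6 /e/ → [+round]; 5 /a/ → [+round]; bound reached.
From /u/ at 12 rightward: word edge.
From /u/ at 12 leftward: 11 /z/ transparent; 10 /a/ → [+round]; 9 /u/ is itself a trigger — this domain ends here.
Targets with no active source: positions 1 2 stay [-round].
[+round] positions on the surface: 5 6 7 9 10 12.

6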